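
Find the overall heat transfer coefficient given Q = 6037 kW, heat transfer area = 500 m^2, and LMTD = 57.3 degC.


From Q = U*A*LMTD, U = Q / (A * LMTD)
U = 6037 / (500 * 57.3) = 6037 / 28650 = 0.2107

0.2107 kW/(m^2*K)


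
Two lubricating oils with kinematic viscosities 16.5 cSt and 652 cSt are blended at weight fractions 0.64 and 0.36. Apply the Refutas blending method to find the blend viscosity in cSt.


Refutas method: VBN_i = 14.534*ln(ln(visc_i + 0.8)) + 10.975, blended linearly by mass fraction; since VBN is linear in VBI_i = ln(ln(visc_i + 0.8)) and the fractions sum to 1, blend VBI directly: visc = exp(exp(VBI_blend)) - 0.8
VBI_1 = ln(ln(16.5 + 0.8)) = 1.04757
VBI_2 = ln(ln(652 + 0.8)) = 1.86892
VBI_blend = 0.64 * 1.04757 + 0.36 * 1.86892 = 1.34326
visc_blend = exp(exp(1.34326)) - 0.8 = 45.33

45.33 cSt


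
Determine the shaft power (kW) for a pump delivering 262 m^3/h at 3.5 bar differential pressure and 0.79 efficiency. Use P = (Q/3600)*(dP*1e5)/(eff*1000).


Q = 262 / 3600 = 0.0727778 m^3/s
P = 0.0727778 * (3.5 * 1e5) / 0.79 / 1000 = 32.24

32.24 kW


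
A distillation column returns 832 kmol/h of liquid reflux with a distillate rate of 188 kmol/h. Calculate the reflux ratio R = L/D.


Reflux ratio definition: R = L / D (liquid returned / distillate withdrawn)
L = 832 kmol/h, D = 188 kmol/h
R = 832 / 188 = 4.426

4.426


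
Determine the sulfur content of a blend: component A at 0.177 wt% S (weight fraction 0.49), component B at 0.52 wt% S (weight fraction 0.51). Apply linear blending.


Linear sulfur blending: S_blend = x1*S1 + x2*S2
Contribution 1: 0.49 * 0.177 = 0.08673 wt%
Contribution 2: 0.51 * 0.52 = 0.2652 wt%
S_blend = 0.08673 + 0.2652 = 0.35193

0.35193 wt%


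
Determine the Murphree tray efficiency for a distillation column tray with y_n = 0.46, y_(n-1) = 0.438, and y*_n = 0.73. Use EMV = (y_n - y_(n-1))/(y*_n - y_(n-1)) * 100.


Murphree vapor efficiency: EMV = (y_n - y_(n-1)) / (y*_n - y_(n-1)) * 100
EMV = (0.46 - 0.438) / (0.73 - 0.438) * 100 = 0.022 / 0.292 * 100 = 7.534

7.534 %


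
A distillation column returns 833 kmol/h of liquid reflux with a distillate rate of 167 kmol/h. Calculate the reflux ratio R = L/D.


Reflux ratio definition: R = L / D (liquid returned / distillate withdrawn)
L = 833 kmol/h, D = 167 kmol/h
R = 833 / 167 = 4.988

4.988


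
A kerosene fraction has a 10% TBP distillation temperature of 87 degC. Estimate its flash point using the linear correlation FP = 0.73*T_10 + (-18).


FP = 0.73 * 87 + (-18) = 45.51

45.51 degC


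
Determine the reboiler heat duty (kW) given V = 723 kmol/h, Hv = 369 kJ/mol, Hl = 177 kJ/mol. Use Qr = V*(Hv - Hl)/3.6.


Qr = 723 * (369 - 177) / 3.6 = 723 * 192 / 3.6 = 38560

38560 kW


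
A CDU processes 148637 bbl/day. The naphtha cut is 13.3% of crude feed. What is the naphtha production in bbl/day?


Crude throughput = 148637 bbl/day
Fraction yield = 13.3%
yield = throughput * fraction / 100
yield = 148637 * 13.3 / 100 = 19768.721

19768.721 bbl/day


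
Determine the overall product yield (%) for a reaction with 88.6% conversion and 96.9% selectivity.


Overall yield = conversion (%) * selectivity (%) / 100
Conversion = 88.6%, Selectivity = 96.9%
Y = 88.6 * 96.9 / 100
= 85.8534 %

85.8534 %


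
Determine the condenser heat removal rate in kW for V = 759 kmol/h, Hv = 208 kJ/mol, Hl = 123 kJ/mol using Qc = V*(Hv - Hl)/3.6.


Qc = 759 * (208 - 123) / 3.6 = 759 * 85 / 3.6 = 17920

17920 kW


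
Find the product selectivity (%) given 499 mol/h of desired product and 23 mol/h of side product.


Selectivity = desired / (desired + undesired) * 100
Total products = 499 + 23 = 522 mol/h
S = 499 / 522 * 100
= 0.9559 * 100
= 95.59 %

95.59 %


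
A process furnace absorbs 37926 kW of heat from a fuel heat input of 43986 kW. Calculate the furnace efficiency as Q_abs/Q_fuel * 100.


Furnace efficiency = Q_absorbed / Q_fuel * 100
= 37926 / 43986 * 100 = 86.22

86.22 %


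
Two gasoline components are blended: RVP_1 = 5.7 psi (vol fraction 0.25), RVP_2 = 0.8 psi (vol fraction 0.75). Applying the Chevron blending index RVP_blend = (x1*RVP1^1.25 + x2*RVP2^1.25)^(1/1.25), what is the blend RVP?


Chevron index: RVP_blend = (sum xi*RVPi^1.25)^(1/1.25)
RVP^1.25 terms: 0.25 * 5.7^1.25 + 0.75 * 0.8^1.25 = 2.76927
RVP_blend = 2.76927^(1/1.25) = 2.259

2.259 psi


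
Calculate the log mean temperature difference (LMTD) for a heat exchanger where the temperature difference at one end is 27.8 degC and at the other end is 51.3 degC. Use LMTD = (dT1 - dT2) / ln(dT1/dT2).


LMTD = (dT1 - dT2) / ln(dT1/dT2)
= (27.8 - 51.3) / ln(27.8 / 51.3) = -23.5 / -0.612655 = 38.36

38.36 degC


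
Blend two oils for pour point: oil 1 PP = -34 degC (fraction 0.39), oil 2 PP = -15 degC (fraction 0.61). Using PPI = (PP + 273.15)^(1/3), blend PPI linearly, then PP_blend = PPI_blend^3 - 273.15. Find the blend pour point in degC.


PPI_1 = (-34 + 273.15)^(1/3) = 6.20712
PPI_2 = (-15 + 273.15)^(1/3) = 6.36733
PPI_blend = 0.39 * 6.20712 + 0.61 * 6.36733 = 6.304848
PP_blend = 6.304848^3 - 273.15 = 250.6247 - 273.15 = -22.53

-22.53 degC


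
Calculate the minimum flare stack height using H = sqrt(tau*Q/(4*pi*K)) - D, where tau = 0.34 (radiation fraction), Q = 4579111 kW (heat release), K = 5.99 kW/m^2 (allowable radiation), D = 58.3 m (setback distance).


tau*Q/(4*pi*K) = 0.34 * 4579111 / (4 * pi * 5.99) = 20683.5
sqrt(20683.5) = 143.818
H = 143.818 - 58.3 = 85.52

85.52 m


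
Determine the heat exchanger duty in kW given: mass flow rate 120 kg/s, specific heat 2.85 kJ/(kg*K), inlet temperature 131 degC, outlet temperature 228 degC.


Q = m_dot * cp * delta_T
delta_T = 228 - 131 = 97 K
Q = 120 * 2.85 * 97
= 342 * 97
= 33174 kW

33174 kW


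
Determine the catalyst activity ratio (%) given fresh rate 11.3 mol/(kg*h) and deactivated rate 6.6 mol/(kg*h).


Activity (%) = (rate_used / rate_fresh) * 100
rate_used = 6.6, rate_fresh = 11.3
= (6.6 / 11.3) * 100
= 0.5841 * 100 = 58.41

58.41 %


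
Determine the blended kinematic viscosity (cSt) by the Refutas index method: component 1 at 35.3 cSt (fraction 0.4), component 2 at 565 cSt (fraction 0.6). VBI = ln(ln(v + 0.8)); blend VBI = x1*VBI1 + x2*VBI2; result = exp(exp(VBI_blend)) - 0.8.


Refutas method: VBN_i = 14.534*ln(ln(visc_i + 0.8)) + 10.975, blended linearly by mass fraction; since VBN is linear in VBI_i = ln(ln(visc_i + 0.8)) and the fractions sum to 1, blend VBI directly: visc = exp(exp(VBI_blend)) - 0.8
VBI_1 = ln(ln(35.3 + 0.8)) = 1.27712
VBI_2 = ln(ln(565 + 0.8)) = 1.8466
VBI_blend = 0.4 * 1.27712 + 0.6 * 1.8466 = 1.61881
visc_blend = exp(exp(1.61881)) - 0.8 = 154.8

154.8 cSt


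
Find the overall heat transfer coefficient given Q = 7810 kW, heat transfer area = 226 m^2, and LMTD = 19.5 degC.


From Q = U*A*LMTD, U = Q / (A * LMTD)
U = 7810 / (226 * 19.5) = 7810 / 4407 = 1.772

1.772 kW/(m^2*K)


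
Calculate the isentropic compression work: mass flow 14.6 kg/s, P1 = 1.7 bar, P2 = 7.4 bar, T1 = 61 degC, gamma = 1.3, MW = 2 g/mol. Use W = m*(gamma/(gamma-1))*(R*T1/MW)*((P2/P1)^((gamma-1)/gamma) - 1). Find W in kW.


Isentropic work: W = m*(gamma/(gamma-1))*(R*T1/MW)*((P2/P1)^((gamma-1)/gamma) - 1)
T1 = 61 + 273.15 = 334.15 K
Pressure ratio = 7.4 / 1.7 = 4.35294
Exponent = (1.3 - 1)/1.3 = 0.230769
(P2/P1)^exp - 1 = 4.35294^0.230769 - 1 = 0.404143
W = 14.6 * 1.3 / 0.3 * 8.314 * 334.15 / 2 * 0.404143 = 35520

35520 kW


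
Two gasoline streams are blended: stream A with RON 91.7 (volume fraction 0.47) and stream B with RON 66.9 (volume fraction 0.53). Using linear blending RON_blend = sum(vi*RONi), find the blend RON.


Linear blending: RON_blend = sum(vi * RONi)
Contribution 1: 0.47 * 91.7 = 43.099
Contribution 2: 0.53 * 66.9 = 35.457
RON_blend = 43.099 + 35.457 = 78.556

78.556


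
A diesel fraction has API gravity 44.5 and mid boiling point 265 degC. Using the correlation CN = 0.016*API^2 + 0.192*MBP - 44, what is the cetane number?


CN = 0.016 * 44.5^2 + 0.192 * 265 - 44
CN = 31.684 + 50.88 - 44 = 38.564

38.564


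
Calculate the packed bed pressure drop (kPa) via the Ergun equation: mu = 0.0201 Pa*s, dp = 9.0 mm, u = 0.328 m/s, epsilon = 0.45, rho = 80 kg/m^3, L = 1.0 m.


dp = 9.0 mm = 0.009 m
Viscous term = 150*0.0201*0.328*(1-0.45)^2 / (0.009^2*0.45^3) = 40528.8
Inertial term = 1.75*80*0.328^2*(1-0.45) / (0.009*0.45^3) = 10100.9
dP/L = 40528.8 + 10100.9 = 50629.7 Pa/m
dP = 50629.7 * 1.0 / 1000 = 50.63 kPa

50.63 kPa


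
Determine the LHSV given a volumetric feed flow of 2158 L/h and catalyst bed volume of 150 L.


LHSV = volumetric feed rate / catalyst volume
= 2158 L/h / 150 L
= 14.39 h^-1

14.39 h^-1


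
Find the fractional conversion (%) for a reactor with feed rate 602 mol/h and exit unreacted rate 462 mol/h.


X = (F_in - F_out) / F_in * 100
Moles reacted = 602 - 462 = 140
X = 140 / 602 * 100
= 0.2326 * 100
= 23.26 %

23.26 %


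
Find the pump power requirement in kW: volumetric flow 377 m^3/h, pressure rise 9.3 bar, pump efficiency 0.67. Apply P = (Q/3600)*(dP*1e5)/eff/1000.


Q = 377 / 3600 = 0.104722 m^3/s
P = 0.104722 * (9.3 * 1e5) / 0.67 / 1000 = 145.4

145.4 kW


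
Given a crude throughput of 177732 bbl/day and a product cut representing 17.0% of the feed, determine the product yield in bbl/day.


Crude throughput = 177732 bbl/day
Fraction yield = 17.0%
yield = throughput * fraction / 100
yield = 177732 * 17.0 / 100 = 30214.44

30214.44 bbl/day


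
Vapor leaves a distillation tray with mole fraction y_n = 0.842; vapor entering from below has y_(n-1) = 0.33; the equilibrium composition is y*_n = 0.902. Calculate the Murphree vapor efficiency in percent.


Murphree vapor efficiency: EMV = (y_n - y_(n-1)) / (y*_n - y_(n-1)) * 100
EMV = (0.842 - 0.33) / (0.902 - 0.33) * 100 = 0.512 / 0.572 * 100 = 89.51

89.51 %


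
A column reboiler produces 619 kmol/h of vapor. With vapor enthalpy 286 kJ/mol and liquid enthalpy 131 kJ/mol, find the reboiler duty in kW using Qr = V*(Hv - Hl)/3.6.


Qr = 619 * (286 - 131) / 3.6 = 619 * 155 / 3.6 = 26650

26650 kW


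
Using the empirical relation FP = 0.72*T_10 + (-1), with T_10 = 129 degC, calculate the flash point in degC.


FP = 0.72 * 129 + (-1) = 91.88

91.88 degC


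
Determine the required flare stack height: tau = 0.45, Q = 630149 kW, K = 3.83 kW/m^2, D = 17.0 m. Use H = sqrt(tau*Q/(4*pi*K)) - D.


tau*Q/(4*pi*K) = 0.45 * 630149 / (4 * pi * 3.83) = 5891.79
sqrt(5891.79) = 76.758
H = 76.758 - 17.0 = 59.76

59.76 m


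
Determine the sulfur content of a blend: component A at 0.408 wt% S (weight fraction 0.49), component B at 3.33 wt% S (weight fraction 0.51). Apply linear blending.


Linear sulfur blending: S_blend = x1*S1 + x2*S2
Contribution 1: 0.49 * 0.408 = 0.19992 wt%
Contribution 2: 0.51 * 3.33 = 1.6983 wt%
S_blend = 0.19992 + 1.6983 = 1.89822

1.89822 wt%


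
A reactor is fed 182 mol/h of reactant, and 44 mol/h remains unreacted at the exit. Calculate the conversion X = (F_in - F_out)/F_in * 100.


X = (F_in - F_out) / F_in * 100
Moles reacted = 182 - 44 = 138
X = 138 / 182 * 100
= 0.7582 * 100
= 75.82 %

75.82 %


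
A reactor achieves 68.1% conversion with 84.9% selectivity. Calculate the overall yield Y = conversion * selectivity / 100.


Overall yield = conversion (%) * selectivity (%) / 100
Conversion = 68.1%, Selectivity = 84.9%
Y = 68.1 * 84.9 / 100
= 57.8169 %

57.8169 %


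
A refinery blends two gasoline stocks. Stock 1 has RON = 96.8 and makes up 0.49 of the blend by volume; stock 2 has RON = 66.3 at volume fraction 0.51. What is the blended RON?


Linear blending: RON_blend = sum(vi * RONi)
Contribution 1: 0.49 * 96.8 = 47.432
Contribution 2: 0.51 * 66.3 = 33.813
RON_blend = 47.432 + 33.813 = 81.245

81.245


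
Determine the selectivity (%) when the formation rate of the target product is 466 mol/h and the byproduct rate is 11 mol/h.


Selectivity = desired / (desired + undesired) * 100
Total products = 466 + 11 = 477 mol/h
S = 466 / 477 * 100
= 0.9769 * 100
= 97.69 %

97.69 %


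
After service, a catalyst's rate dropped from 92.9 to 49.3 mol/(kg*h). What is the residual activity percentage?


Activity (%) = (rate_used / rate_fresh) * 100
rate_used = 49.3, rate_fresh = 92.9
= (49.3 / 92.9) * 100
= 0.5307 * 100 = 53.07

53.07 %


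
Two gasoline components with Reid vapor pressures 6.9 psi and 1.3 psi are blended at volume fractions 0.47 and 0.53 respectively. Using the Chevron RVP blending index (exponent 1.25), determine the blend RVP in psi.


Chevron index: RVP_blend = (sum xi*RVPi^1.25)^(1/1.25)
RVP^1.25 terms: 0.47 * 6.9^1.25 + 0.53 * 1.3^1.25 = 5.99175
RVP_blend = 5.99175^(1/1.25) = 4.188

4.188 psi


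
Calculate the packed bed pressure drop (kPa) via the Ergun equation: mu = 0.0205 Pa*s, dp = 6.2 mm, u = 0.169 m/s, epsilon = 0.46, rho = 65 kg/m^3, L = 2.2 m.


dp = 6.2 mm = 0.0062 m
Viscous term = 150*0.0205*0.169*(1-0.46)^2 / (0.0062^2*0.46^3) = 40500.7
Inertial term = 1.75*65*0.169^2*(1-0.46) / (0.0062*0.46^3) = 2907.06
dP/L = 40500.7 + 2907.06 = 43407.8 Pa/m
dP = 43407.8 * 2.2 / 1000 = 95.50 kPa

95.50 kPa


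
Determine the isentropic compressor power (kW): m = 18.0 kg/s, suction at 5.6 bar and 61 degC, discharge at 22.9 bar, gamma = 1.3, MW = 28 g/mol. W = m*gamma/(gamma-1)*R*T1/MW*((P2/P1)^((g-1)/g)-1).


Isentropic work: W = m*(gamma/(gamma-1))*(R*T1/MW)*((P2/P1)^((gamma-1)/gamma) - 1)
T1 = 61 + 273.15 = 334.15 K
Pressure ratio = 22.9 / 5.6 = 4.08929
Exponent = (1.3 - 1)/1.3 = 0.230769
(P2/P1)^exp - 1 = 4.08929^0.230769 - 1 = 0.384042
W = 18.0 * 1.3 / 0.3 * 8.314 * 334.15 / 28 * 0.384042 = 2972

2972 kW


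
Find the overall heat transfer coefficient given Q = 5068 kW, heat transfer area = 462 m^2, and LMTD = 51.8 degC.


From Q = U*A*LMTD, U = Q / (A * LMTD)
U = 5068 / (462 * 51.8) = 5068 / 23931.6 = 0.2118

0.2118 kW/(m^2*K)


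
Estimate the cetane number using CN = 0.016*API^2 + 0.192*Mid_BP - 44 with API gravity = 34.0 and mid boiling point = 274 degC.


CN = 0.016 * 34.0^2 + 0.192 * 274 - 44
CN = 18.496 + 52.608 - 44 = 27.104

27.104


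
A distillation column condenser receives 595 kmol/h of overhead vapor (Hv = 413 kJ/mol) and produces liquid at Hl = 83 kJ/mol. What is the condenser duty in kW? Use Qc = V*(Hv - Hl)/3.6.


Qc = 595 * (413 - 83) / 3.6 = 595 * 330 / 3.6 = 54540

54540 kW


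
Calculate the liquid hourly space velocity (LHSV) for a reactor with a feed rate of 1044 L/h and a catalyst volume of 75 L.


LHSV = volumetric feed rate / catalyst volume
= 1044 L/h / 75 L
= 13.92 h^-1

13.92 h^-1


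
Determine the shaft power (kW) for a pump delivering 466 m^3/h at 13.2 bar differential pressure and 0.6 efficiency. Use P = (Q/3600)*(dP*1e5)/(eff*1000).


Q = 466 / 3600 = 0.129444 m^3/s
P = 0.129444 * (13.2 * 1e5) / 0.6 / 1000 = 284.8

284.8 kW


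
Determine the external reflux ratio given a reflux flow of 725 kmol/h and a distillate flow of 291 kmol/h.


Reflux ratio definition: R = L / D (liquid returned / distillate withdrawn)
L = 725 kmol/h, D = 291 kmol/h
R = 725 / 291 = 2.491

2.491


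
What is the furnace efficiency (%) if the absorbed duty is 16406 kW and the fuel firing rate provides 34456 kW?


Furnace efficiency = Q_absorbed / Q_fuel * 100
= 16406 / 34456 * 100 = 47.61

47.61 %


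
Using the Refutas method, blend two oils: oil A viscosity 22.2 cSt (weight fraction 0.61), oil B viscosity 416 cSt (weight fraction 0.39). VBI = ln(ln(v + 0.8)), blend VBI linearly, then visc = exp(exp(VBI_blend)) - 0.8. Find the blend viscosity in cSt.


Refutas method: VBN_i = 14.534*ln(ln(visc_i + 0.8)) + 10.975, blended linearly by mass fraction; since VBN is linear in VBI_i = ln(ln(visc_i + 0.8)) and the fractions sum to 1, blend VBI directly: visc = exp(exp(VBI_blend)) - 0.8
VBI_1 = ln(ln(22.2 + 0.8)) = 1.14279
VBI_2 = ln(ln(416 + 0.8)) = 1.79718
VBI_blend = 0.61 * 1.14279 + 0.39 * 1.79718 = 1.398
visc_blend = exp(exp(1.398)) - 0.8 = 56.43

56.43 cSt


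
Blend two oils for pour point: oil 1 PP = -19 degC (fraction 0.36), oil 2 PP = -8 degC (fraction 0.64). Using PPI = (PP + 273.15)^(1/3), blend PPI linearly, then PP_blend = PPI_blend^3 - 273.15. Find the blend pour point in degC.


PPI_1 = (-19 + 273.15)^(1/3) = 6.334272
PPI_2 = (-8 + 273.15)^(1/3) = 6.42437
PPI_blend = 0.36 * 6.334272 + 0.64 * 6.42437 = 6.391935
PP_blend = 6.391935^3 - 273.15 = 261.1542 - 273.15 = -12

-12 degC


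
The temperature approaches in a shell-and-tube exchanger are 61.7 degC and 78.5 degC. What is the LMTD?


LMTD = (dT1 - dT2) / ln(dT1/dT2)
= (61.7 - 78.5) / ln(61.7 / 78.5) = -16.8 / -0.240815 = 69.76

69.76 degC


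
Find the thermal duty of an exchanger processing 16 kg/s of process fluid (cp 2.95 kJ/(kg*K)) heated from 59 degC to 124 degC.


Q = m_dot * cp * delta_T
delta_T = 124 - 59 = 65 K
Q = 16 * 2.95 * 65
= 47.2 * 65
= 3068 kW

3068 kW


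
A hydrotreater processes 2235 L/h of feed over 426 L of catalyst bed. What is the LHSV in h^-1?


LHSV = volumetric feed rate / catalyst volume
= 2235 L/h / 426 L
= 5.246 h^-1

5.246 h^-1


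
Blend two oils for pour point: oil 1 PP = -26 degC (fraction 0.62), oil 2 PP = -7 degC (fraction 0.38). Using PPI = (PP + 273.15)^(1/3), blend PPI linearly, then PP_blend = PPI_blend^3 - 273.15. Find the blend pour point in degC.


PPI_1 = (-26 + 273.15)^(1/3) = 6.275575
PPI_2 = (-7 + 273.15)^(1/3) = 6.432436
PPI_blend = 0.62 * 6.275575 + 0.38 * 6.432436 = 6.335182
PP_blend = 6.335182^3 - 273.15 = 254.2596 - 273.15 = -18.89

-18.89 degC


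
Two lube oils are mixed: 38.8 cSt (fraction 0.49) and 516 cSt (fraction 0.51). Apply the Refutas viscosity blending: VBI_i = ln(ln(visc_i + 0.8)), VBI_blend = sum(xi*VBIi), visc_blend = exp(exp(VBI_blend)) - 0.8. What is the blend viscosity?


Refutas method: VBN_i = 14.534*ln(ln(visc_i + 0.8)) + 10.975, blended linearly by mass fraction; since VBN is linear in VBI_i = ln(ln(visc_i + 0.8)) and the fractions sum to 1, blend VBI directly: visc = exp(exp(VBI_blend)) - 0.8
VBI_1 = ln(ln(38.8 + 0.8)) = 1.30259
VBI_2 = ln(ln(516 + 0.8)) = 1.83221
VBI_blend = 0.49 * 1.30259 + 0.51 * 1.83221 = 1.5727
visc_blend = exp(exp(1.5727)) - 0.8 = 123.1

123.1 cSt


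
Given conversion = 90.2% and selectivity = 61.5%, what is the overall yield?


Overall yield = conversion (%) * selectivity (%) / 100
Conversion = 90.2%, Selectivity = 61.5%
Y = 90.2 * 61.5 / 100
= 55.473 %

55.473 %


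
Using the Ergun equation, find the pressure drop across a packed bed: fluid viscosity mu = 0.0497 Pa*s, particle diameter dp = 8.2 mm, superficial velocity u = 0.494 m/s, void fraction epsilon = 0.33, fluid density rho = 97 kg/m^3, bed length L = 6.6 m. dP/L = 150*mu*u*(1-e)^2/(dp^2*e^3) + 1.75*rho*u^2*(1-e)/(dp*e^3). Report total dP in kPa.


dp = 8.2 mm = 0.0082 m
Viscous term = 150*0.0497*0.494*(1-0.33)^2 / (0.0082^2*0.33^3) = 684155
Inertial term = 1.75*97*0.494^2*(1-0.33) / (0.0082*0.33^3) = 94185.2
dP/L = 684155 + 94185.2 = 778340 Pa/m
dP = 778340 * 6.6 / 1000 = 5137 kPa

5137 kPa


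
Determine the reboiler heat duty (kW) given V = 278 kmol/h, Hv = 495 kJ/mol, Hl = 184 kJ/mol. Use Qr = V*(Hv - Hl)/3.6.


Qr = 278 * (495 - 184) / 3.6 = 278 * 311 / 3.6 = 24020

24020 kW


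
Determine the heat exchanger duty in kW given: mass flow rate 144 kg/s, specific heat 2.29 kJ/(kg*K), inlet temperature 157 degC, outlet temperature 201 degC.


Q = m_dot * cp * delta_T
delta_T = 201 - 157 = 44 K
Q = 144 * 2.29 * 44
= 329.76 * 44
= 14509.44 kW

14509.44 kW


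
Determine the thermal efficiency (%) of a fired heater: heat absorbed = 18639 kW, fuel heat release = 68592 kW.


Furnace efficiency = Q_absorbed / Q_fuel * 100
= 18639 / 68592 * 100 = 27.17

27.17 %


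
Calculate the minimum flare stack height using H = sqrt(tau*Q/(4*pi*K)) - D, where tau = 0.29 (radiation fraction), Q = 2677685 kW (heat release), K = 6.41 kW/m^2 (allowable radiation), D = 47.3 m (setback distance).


tau*Q/(4*pi*K) = 0.29 * 2677685 / (4 * pi * 6.41) = 9640.28
sqrt(9640.28) = 98.1849
H = 98.1849 - 47.3 = 50.88

50.88 m


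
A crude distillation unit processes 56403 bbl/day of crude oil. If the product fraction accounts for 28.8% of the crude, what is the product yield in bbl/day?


Crude throughput = 56403 bbl/day
Fraction yield = 28.8%
yield = throughput * fraction / 100
yield = 56403 * 28.8 / 100 = 16244.064

16244.064 bbl/day


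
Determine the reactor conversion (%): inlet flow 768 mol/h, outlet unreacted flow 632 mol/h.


X = (F_in - F_out) / F_in * 100
Moles reacted = 768 - 632 = 136
X = 136 / 768 * 100
= 0.1771 * 100
= 17.71 %

17.71 %


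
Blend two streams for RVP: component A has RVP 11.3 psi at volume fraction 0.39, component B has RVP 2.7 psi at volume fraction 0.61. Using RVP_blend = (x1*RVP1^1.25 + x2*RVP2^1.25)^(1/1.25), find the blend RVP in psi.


Chevron index: RVP_blend = (sum xi*RVPi^1.25)^(1/1.25)
RVP^1.25 terms: 0.39 * 11.3^1.25 + 0.61 * 2.7^1.25 = 10.1912
RVP_blend = 10.1912^(1/1.25) = 6.406

6.406 psi


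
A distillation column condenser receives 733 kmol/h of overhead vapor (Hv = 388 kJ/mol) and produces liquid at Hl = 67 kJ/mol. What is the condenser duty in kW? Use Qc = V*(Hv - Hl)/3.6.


Qc = 733 * (388 - 67) / 3.6 = 733 * 321 / 3.6 = 65360

65360 kW


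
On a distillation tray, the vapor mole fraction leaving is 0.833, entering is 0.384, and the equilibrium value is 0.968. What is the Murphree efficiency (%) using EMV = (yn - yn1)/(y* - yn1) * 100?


Murphree vapor efficiency: EMV = (y_n - y_(n-1)) / (y*_n - y_(n-1)) * 100
EMV = (0.833 - 0.384) / (0.968 - 0.384) * 100 = 0.449 / 0.584 * 100 = 76.88

76.88 %


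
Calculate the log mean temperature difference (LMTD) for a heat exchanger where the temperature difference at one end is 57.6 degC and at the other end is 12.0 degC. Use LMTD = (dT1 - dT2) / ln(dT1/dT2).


LMTD = (dT1 - dT2) / ln(dT1/dT2)
= (57.6 - 12.0) / ln(57.6 / 12.0) = 45.6 / 1.56862 = 29.07

29.07 degC


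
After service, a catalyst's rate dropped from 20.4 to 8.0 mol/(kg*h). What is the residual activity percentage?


Activity (%) = (rate_used / rate_fresh) * 100
rate_used = 8.0, rate_fresh = 20.4
= (8.0 / 20.4) * 100
= 0.3922 * 100 = 39.22

39.22 %


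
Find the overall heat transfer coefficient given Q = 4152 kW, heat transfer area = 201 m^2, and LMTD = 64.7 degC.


From Q = U*A*LMTD, U = Q / (A * LMTD)
U = 4152 / (201 * 64.7) = 4152 / 13004.7 = 0.3193

0.3193 kW/(m^2*K)


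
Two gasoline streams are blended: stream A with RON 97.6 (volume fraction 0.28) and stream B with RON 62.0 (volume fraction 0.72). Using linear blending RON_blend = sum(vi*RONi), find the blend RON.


Linear blending: RON_blend = sum(vi * RONi)
Contribution 1: 0.28 * 97.6 = 27.328
Contribution 2: 0.72 * 62.0 = 44.64
RON_blend = 27.328 + 44.64 = 71.968

71.968


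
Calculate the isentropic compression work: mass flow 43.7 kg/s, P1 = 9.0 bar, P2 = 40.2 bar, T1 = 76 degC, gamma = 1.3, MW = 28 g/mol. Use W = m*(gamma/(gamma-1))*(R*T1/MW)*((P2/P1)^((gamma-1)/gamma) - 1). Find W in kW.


Isentropic work: W = m*(gamma/(gamma-1))*(R*T1/MW)*((P2/P1)^((gamma-1)/gamma) - 1)
T1 = 76 + 273.15 = 349.15 K
Pressure ratio = 40.2 / 9.0 = 4.46667
Exponent = (1.3 - 1)/1.3 = 0.230769
(P2/P1)^exp - 1 = 4.46667^0.230769 - 1 = 0.412525
W = 43.7 * 1.3 / 0.3 * 8.314 * 349.15 / 28 * 0.412525 = 8099

8099 kW


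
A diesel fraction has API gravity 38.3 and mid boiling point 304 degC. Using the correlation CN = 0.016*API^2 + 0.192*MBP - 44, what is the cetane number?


CN = 0.016 * 38.3^2 + 0.192 * 304 - 44
CN = 23.47024 + 58.368 - 44 = 37.83824

37.83824


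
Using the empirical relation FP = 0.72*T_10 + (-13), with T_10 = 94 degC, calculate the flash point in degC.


FP = 0.72 * 94 + (-13) = 54.68

54.68 degC


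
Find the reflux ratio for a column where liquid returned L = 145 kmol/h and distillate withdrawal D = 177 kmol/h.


Reflux ratio definition: R = L / D (liquid returned / distillate withdrawn)
L = 145 kmol/h, D = 177 kmol/h
R = 145 / 177 = 0.8192

0.8192


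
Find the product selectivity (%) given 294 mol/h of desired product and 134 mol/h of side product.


Selectivity = desired / (desired + undesired) * 100
Total products = 294 + 134 = 428 mol/h
S = 294 / 428 * 100
= 0.6869 * 100
= 68.69 %

68.69 %


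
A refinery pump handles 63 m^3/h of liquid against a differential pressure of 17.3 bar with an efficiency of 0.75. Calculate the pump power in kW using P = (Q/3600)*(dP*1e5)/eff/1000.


Q = 63 / 3600 = 0.0175 m^3/s
P = 0.0175 * (17.3 * 1e5) / 0.75 / 1000 = 40.37

40.37 kW


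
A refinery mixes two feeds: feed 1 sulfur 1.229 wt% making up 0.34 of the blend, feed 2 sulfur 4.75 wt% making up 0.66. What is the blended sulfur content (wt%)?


Linear sulfur blending: S_blend = x1*S1 + x2*S2
Contribution 1: 0.34 * 1.229 = 0.41786 wt%
Contribution 2: 0.66 * 4.75 = 3.135 wt%
S_blend = 0.41786 + 3.135 = 3.55286

3.55286 wt%


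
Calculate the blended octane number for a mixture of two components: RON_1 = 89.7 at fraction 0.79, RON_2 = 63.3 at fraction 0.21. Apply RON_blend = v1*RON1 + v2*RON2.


Linear blending: RON_blend = sum(vi * RONi)
Contribution 1: 0.79 * 89.7 = 70.863
Contribution 2: 0.21 * 63.3 = 13.293
RON_blend = 70.863 + 13.293 = 84.156

84.156


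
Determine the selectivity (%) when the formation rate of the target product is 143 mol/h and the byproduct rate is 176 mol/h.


Selectivity = desired / (desired + undesired) * 100
Total products = 143 + 176 = 319 mol/h
S = 143 / 319 * 100
= 0.4483 * 100
= 44.83 %

44.83 %


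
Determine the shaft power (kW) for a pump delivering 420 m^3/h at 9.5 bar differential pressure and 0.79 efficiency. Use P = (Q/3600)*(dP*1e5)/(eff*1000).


Q = 420 / 3600 = 0.116667 m^3/s
P = 0.116667 * (9.5 * 1e5) / 0.79 / 1000 = 140.3

140.3 kW


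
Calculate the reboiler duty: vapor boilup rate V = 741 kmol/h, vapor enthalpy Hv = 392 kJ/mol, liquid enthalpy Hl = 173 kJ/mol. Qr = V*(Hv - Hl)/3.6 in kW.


Qr = 741 * (392 - 173) / 3.6 = 741 * 219 / 3.6 = 45080

45080 kW


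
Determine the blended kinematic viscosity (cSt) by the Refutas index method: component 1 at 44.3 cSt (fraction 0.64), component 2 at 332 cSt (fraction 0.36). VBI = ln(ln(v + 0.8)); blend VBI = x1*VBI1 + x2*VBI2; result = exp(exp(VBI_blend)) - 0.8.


Refutas method: VBN_i = 14.534*ln(ln(visc_i + 0.8)) + 10.975, blended linearly by mass fraction; since VBN is linear in VBI_i = ln(ln(visc_i + 0.8)) and the fractions sum to 1, blend VBI directly: visc = exp(exp(VBI_blend)) - 0.8
VBI_1 = ln(ln(44.3 + 0.8)) = 1.33734
VBI_2 = ln(ln(332 + 0.8)) = 1.75916
VBI_blend = 0.64 * 1.33734 + 0.36 * 1.75916 = 1.4892
visc_blend = exp(exp(1.4892)) - 0.8 = 83.43

83.43 cSt


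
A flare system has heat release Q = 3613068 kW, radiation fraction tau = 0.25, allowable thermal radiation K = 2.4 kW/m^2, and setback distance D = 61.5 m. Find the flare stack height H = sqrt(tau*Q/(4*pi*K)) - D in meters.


tau*Q/(4*pi*K) = 0.25 * 3613068 / (4 * pi * 2.4) = 29949.9
sqrt(29949.9) = 173.06
H = 173.06 - 61.5 = 111.6

111.6 m


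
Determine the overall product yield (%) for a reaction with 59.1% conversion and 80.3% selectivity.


Overall yield = conversion (%) * selectivity (%) / 100
Conversion = 59.1%, Selectivity = 80.3%
Y = 59.1 * 80.3 / 100
= 47.4573 %

47.4573 %


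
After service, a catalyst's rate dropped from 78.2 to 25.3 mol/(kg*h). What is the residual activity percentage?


Activity (%) = (rate_used / rate_fresh) * 100
rate_used = 25.3, rate_fresh = 78.2
= (25.3 / 78.2) * 100
= 0.3235 * 100 = 32.35

32.35 %


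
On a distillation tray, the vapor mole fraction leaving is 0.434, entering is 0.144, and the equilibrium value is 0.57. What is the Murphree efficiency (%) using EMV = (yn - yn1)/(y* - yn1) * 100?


Murphree vapor efficiency: EMV = (y_n - y_(n-1)) / (y*_n - y_(n-1)) * 100
EMV = (0.434 - 0.144) / (0.57 - 0.144) * 100 = 0.29 / 0.426 * 100 = 68.08

68.08 %


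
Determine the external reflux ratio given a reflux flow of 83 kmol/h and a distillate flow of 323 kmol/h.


Reflux ratio definition: R = L / D (liquid returned / distillate withdrawn)
L = 83 kmol/h, D = 323 kmol/h
R = 83 / 323 = 0.2570

0.2570


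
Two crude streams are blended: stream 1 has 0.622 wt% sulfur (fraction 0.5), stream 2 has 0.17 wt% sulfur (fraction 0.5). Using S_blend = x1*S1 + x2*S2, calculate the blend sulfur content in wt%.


Linear sulfur blending: S_blend = x1*S1 + x2*S2
Contribution 1: 0.5 * 0.622 = 0.311 wt%
Contribution 2: 0.5 * 0.17 = 0.085 wt%
S_blend = 0.311 + 0.085 = 0.396

0.396 wt%


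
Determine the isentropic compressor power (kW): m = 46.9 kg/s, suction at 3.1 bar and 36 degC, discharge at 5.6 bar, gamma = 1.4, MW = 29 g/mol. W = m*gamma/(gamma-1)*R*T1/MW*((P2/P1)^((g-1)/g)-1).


Isentropic work: W = m*(gamma/(gamma-1))*(R*T1/MW)*((P2/P1)^((gamma-1)/gamma) - 1)
T1 = 36 + 273.15 = 309.15 K
Pressure ratio = 5.6 / 3.1 = 1.80645
Exponent = (1.4 - 1)/1.4 = 0.285714
(P2/P1)^exp - 1 = 1.80645^0.285714 - 1 = 0.184074
W = 46.9 * 1.4 / 0.4 * 8.314 * 309.15 / 29 * 0.184074 = 2678

2678 kW


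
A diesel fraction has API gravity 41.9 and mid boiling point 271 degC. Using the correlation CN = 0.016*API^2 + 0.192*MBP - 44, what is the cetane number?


CN = 0.016 * 41.9^2 + 0.192 * 271 - 44
CN = 28.08976 + 52.032 - 44 = 36.12176

36.12176


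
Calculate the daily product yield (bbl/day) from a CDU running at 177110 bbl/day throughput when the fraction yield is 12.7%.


Crude throughput = 177110 bbl/day
Fraction yield = 12.7%
yield = throughput * fraction / 100
yield = 177110 * 12.7 / 100 = 22492.97

22492.97 bbl/day


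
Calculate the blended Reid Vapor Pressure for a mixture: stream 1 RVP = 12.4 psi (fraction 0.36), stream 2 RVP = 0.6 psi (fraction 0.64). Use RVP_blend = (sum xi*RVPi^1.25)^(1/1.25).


Chevron index: RVP_blend = (sum xi*RVPi^1.25)^(1/1.25)
RVP^1.25 terms: 0.36 * 12.4^1.25 + 0.64 * 0.6^1.25 = 8.71479
RVP_blend = 8.71479^(1/1.25) = 5.652

5.652 psi


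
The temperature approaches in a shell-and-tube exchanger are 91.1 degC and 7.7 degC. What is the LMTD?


LMTD = (dT1 - dT2) / ln(dT1/dT2)
= (91.1 - 7.7) / ln(91.1 / 7.7) = 83.4 / 2.47074 = 33.76

33.76 degC


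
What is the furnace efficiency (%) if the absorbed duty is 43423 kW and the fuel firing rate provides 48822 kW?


Furnace efficiency = Q_absorbed / Q_fuel * 100
= 43423 / 48822 * 100 = 88.94

88.94 %


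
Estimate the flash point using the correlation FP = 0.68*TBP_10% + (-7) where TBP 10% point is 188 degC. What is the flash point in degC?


FP = 0.68 * 188 + (-7) = 120.84

120.84 degC


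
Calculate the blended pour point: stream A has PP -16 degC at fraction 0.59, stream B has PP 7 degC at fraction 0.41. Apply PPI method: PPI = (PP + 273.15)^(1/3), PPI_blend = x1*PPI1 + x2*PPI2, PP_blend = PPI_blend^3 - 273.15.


PPI_1 = (-16 + 273.15)^(1/3) = 6.359098
PPI_2 = (7 + 273.15)^(1/3) = 6.543301
PPI_blend = 0.59 * 6.359098 + 0.41 * 6.543301 = 6.434621
PP_blend = 6.434621^3 - 273.15 = 266.4213 - 273.15 = -6.73

-6.73 degC


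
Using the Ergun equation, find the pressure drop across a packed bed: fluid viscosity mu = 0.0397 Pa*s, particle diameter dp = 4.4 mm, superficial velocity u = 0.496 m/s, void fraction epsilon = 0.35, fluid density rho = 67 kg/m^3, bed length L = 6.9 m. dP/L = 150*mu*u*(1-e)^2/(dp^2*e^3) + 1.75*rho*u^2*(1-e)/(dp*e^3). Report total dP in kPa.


dp = 4.4 mm = 0.0044 m
Viscous term = 150*0.0397*0.496*(1-0.35)^2 / (0.0044^2*0.35^3) = 1503420
Inertial term = 1.75*67*0.496^2*(1-0.35) / (0.0044*0.35^3) = 99387.7
dP/L = 1503420 + 99387.7 = 1602810 Pa/m
dP = 1602810 * 6.9 / 1000 = 11060 kPa

11060 kPa


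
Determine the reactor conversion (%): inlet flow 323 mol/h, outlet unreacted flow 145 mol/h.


X = (F_in - F_out) / F_in * 100
Moles reacted = 323 - 145 = 178
X = 178 / 323 * 100
= 0.5511 * 100
= 55.11 %

55.11 %


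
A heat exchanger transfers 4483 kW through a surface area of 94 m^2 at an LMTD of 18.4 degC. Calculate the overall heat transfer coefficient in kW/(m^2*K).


From Q = U*A*LMTD, U = Q / (A * LMTD)
U = 4483 / (94 * 18.4) = 4483 / 1729.6 = 2.592

2.592 kW/(m^2*K)


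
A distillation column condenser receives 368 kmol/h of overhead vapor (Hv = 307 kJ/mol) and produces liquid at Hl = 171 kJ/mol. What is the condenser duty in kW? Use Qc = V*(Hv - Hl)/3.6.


Qc = 368 * (307 - 171) / 3.6 = 368 * 136 / 3.6 = 13900

13900 kW


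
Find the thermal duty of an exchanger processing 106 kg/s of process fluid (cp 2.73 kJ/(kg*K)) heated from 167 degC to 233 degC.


Q = m_dot * cp * delta_T
delta_T = 233 - 167 = 66 K
Q = 106 * 2.73 * 66
= 289.38 * 66
= 19099.08 kW

19099.08 kW


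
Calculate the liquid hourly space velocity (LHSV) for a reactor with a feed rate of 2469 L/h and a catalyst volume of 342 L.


LHSV = volumetric feed rate / catalyst volume
= 2469 L/h / 342 L
= 7.219 h^-1

7.219 h^-1


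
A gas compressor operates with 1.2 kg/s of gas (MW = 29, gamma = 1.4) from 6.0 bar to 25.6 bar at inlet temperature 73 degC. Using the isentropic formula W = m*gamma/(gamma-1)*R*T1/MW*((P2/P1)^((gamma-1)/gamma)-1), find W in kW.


Isentropic work: W = m*(gamma/(gamma-1))*(R*T1/MW)*((P2/P1)^((gamma-1)/gamma) - 1)
T1 = 73 + 273.15 = 346.15 K
Pressure ratio = 25.6 / 6.0 = 4.26667
Exponent = (1.4 - 1)/1.4 = 0.285714
(P2/P1)^exp - 1 = 4.26667^0.285714 - 1 = 0.513649
W = 1.2 * 1.4 / 0.4 * 8.314 * 346.15 / 29 * 0.513649 = 214.1

214.1 kW


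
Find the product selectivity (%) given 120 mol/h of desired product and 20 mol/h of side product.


Selectivity = desired / (desired + undesired) * 100
Total products = 120 + 20 = 140 mol/h
S = 120 / 140 * 100
= 0.8571 * 100
= 85.71 %

85.71 %


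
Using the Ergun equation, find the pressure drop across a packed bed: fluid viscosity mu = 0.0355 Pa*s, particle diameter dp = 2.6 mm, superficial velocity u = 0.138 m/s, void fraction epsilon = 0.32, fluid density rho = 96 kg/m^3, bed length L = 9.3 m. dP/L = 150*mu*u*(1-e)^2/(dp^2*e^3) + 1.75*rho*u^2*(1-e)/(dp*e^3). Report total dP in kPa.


dp = 2.6 mm = 0.0026 m
Viscous term = 150*0.0355*0.138*(1-0.32)^2 / (0.0026^2*0.32^3) = 1533980
Inertial term = 1.75*96*0.138^2*(1-0.32) / (0.0026*0.32^3) = 25536
dP/L = 1533980 + 25536 = 1559520 Pa/m
dP = 1559520 * 9.3 / 1000 = 14500 kPa

14500 kPa


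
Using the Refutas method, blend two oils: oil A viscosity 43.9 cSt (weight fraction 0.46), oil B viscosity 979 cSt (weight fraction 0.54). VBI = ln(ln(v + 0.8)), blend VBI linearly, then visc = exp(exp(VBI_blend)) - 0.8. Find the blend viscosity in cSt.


Refutas method: VBN_i = 14.534*ln(ln(visc_i + 0.8)) + 10.975, blended linearly by mass fraction; since VBN is linear in VBI_i = ln(ln(visc_i + 0.8)) and the fractions sum to 1, blend VBI directly: visc = exp(exp(VBI_blend)) - 0.8
VBI_1 = ln(ln(43.9 + 0.8)) = 1.33499
VBI_2 = ln(ln(979 + 0.8)) = 1.92969
VBI_blend = 0.46 * 1.33499 + 0.54 * 1.92969 = 1.65613
visc_blend = exp(exp(1.65613)) - 0.8 = 187.7

187.7 cSt


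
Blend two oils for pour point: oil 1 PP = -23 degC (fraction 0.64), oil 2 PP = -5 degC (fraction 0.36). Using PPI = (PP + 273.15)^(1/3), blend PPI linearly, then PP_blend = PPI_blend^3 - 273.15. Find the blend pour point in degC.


PPI_1 = (-23 + 273.15)^(1/3) = 6.300865
PPI_2 = (-5 + 273.15)^(1/3) = 6.448508
PPI_blend = 0.64 * 6.300865 + 0.36 * 6.448508 = 6.354016
PP_blend = 6.354016^3 - 273.15 = 256.534 - 273.15 = -16.62

-16.62 degC


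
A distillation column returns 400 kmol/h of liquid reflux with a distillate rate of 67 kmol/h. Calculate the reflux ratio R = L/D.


Reflux ratio definition: R = L / D (liquid returned / distillate withdrawn)
L = 400 kmol/h, D = 67 kmol/h
R = 400 / 67 = 5.970

5.970


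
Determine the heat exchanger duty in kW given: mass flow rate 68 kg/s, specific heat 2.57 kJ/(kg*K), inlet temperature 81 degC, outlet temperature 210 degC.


Q = m_dot * cp * delta_T
delta_T = 210 - 81 = 129 K
Q = 68 * 2.57 * 129
= 174.76 * 129
= 22544.04 kW

22544.04 kW


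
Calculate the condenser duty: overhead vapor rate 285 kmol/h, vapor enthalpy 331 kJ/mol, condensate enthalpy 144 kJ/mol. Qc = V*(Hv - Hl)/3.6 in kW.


Qc = 285 * (331 - 144) / 3.6 = 285 * 187 / 3.6 = 14800

14800 kW


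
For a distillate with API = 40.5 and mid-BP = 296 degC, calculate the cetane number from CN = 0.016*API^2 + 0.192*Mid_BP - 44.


CN = 0.016 * 40.5^2 + 0.192 * 296 - 44
CN = 26.244 + 56.832 - 44 = 39.076

39.076


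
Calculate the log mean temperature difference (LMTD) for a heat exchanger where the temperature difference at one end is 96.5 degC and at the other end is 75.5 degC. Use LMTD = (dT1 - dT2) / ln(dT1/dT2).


LMTD = (dT1 - dT2) / ln(dT1/dT2)
= (96.5 - 75.5) / ln(96.5 / 75.5) = 21 / 0.24541 = 85.57

85.57 degC


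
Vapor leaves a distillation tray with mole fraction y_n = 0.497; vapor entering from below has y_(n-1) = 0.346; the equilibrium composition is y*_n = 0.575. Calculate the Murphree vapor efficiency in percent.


Murphree vapor efficiency: EMV = (y_n - y_(n-1)) / (y*_n - y_(n-1)) * 100
EMV = (0.497 - 0.346) / (0.575 - 0.346) * 100 = 0.151 / 0.229 * 100 = 65.94

65.94 %


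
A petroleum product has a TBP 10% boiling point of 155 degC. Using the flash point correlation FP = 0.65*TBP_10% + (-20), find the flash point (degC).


FP = 0.65 * 155 + (-20) = 80.75

80.75 degC


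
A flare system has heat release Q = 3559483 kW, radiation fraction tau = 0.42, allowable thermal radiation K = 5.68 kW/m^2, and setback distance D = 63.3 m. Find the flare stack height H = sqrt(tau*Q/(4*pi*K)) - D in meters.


tau*Q/(4*pi*K) = 0.42 * 3559483 / (4 * pi * 5.68) = 20944.9
sqrt(20944.9) = 144.724
H = 144.724 - 63.3 = 81.42

81.42 m


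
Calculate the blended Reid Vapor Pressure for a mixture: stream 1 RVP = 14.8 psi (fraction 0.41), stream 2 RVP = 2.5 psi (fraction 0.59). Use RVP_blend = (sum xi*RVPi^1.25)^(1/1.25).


Chevron index: RVP_blend = (sum xi*RVPi^1.25)^(1/1.25)
RVP^1.25 terms: 0.41 * 14.8^1.25 + 0.59 * 2.5^1.25 = 13.7565
RVP_blend = 13.7565^(1/1.25) = 8.143

8.143 psi


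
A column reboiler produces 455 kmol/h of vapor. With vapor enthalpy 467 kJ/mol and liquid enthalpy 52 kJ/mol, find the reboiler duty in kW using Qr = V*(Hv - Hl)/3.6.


Qr = 455 * (467 - 52) / 3.6 = 455 * 415 / 3.6 = 52450

52450 kW


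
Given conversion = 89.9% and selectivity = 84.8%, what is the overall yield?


Overall yield = conversion (%) * selectivity (%) / 100
Conversion = 89.9%, Selectivity = 84.8%
Y = 89.9 * 84.8 / 100
= 76.2352 %

76.2352 %


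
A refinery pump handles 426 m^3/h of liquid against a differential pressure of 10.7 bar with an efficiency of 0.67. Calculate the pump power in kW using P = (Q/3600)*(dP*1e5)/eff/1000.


Q = 426 / 3600 = 0.118333 m^3/s
P = 0.118333 * (10.7 * 1e5) / 0.67 / 1000 = 189.0

189.0 kW


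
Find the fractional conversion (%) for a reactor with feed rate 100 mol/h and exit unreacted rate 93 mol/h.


X = (F_in - F_out) / F_in * 100
Moles reacted = 100 - 93 = 7
X = 7 / 100 * 100
= 0.07000 * 100
= 7.000 %

7.000 %


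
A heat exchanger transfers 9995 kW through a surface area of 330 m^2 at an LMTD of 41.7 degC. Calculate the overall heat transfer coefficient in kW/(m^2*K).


From Q = U*A*LMTD, U = Q / (A * LMTD)
U = 9995 / (330 * 41.7) = 9995 / 13761 = 0.7263

0.7263 kW/(m^2*K)


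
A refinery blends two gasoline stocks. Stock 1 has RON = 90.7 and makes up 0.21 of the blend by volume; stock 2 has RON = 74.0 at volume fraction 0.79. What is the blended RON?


Linear blending: RON_blend = sum(vi * RONi)
Contribution 1: 0.21 * 90.7 = 19.047
Contribution 2: 0.79 * 74.0 = 58.46
RON_blend = 19.047 + 58.46 = 77.507

77.507


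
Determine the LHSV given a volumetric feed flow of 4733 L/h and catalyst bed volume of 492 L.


LHSV = volumetric feed rate / catalyst volume
= 4733 L/h / 492 L
= 9.620 h^-1

9.620 h^-1


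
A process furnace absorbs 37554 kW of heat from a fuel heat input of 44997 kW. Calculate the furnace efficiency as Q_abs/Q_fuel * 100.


Furnace efficiency = Q_absorbed / Q_fuel * 100
= 37554 / 44997 * 100 = 83.46

83.46 %
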